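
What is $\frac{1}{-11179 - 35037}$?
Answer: $- \frac{1}{46216} \approx -2.1638 \cdot 10^{-5}$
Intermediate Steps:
$\frac{1}{-11179 - 35037} = \frac{1}{-46216} = - \frac{1}{46216}$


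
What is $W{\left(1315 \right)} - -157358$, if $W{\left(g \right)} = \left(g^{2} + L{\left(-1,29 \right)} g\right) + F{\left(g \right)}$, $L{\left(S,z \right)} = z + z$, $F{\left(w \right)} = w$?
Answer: $1964168$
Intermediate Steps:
$L{\left(S,z \right)} = 2 z$
$W{\left(g \right)} = g^{2} + 59 g$ ($W{\left(g \right)} = \left(g^{2} + 2 \cdot 29 g\right) + g = \left(g^{2} + 58 g\right) + g = g^{2} + 59 g$)
$W{\left(1315 \right)} - -157358 = 1315 \left(59 + 1315\right) - -157358 = 1315 \cdot 1374 + 157358 = 1806810 + 157358 = 1964168$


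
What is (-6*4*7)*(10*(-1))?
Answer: 1680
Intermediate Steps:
(-6*4*7)*(10*(-1)) = -24*7*(-10) = -168*(-10) = 1680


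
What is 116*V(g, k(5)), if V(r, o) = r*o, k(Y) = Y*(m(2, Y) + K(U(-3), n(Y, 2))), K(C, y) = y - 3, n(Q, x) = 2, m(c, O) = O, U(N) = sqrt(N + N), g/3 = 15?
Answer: 104400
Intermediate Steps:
g = 45 (g = 3*15 = 45)
U(N) = sqrt(2)*sqrt(N) (U(N) = sqrt(2*N) = sqrt(2)*sqrt(N))
K(C, y) = -3 + y
k(Y) = Y*(-1 + Y) (k(Y) = Y*(Y + (-3 + 2)) = Y*(Y - 1) = Y*(-1 + Y))
V(r, o) = o*r
116*V(g, k(5)) = 116*((5*(-1 + 5))*45) = 116*((5*4)*45) = 116*(20*45) = 116*900 = 104400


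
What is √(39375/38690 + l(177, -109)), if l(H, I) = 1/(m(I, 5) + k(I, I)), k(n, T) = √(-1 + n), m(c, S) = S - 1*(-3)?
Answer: √(7875/7738 + 1/(8 + I*√110)) ≈ 1.0318 - 0.02921*I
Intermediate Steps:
m(c, S) = 3 + S (m(c, S) = S + 3 = 3 + S)
l(H, I) = 1/(8 + √(-1 + I)) (l(H, I) = 1/((3 + 5) + √(-1 + I)) = 1/(8 + √(-1 + I)))
√(39375/38690 + l(177, -109)) = √(39375/38690 + 1/(8 + √(-1 - 109))) = √(39375*(1/38690) + 1/(8 + √(-110))) = √(7875/7738 + 1/(8 + I*√110))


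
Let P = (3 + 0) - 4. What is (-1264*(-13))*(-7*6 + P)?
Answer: -706576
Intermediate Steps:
P = -1 (P = 3 - 4 = -1)
(-1264*(-13))*(-7*6 + P) = (-1264*(-13))*(-7*6 - 1) = 16432*(-42 - 1) = 16432*(-43) = -706576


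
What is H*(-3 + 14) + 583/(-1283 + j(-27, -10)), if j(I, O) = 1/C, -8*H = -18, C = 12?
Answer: 1496121/61580 ≈ 24.296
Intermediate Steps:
H = 9/4 (H = -⅛*(-18) = 9/4 ≈ 2.2500)
j(I, O) = 1/12
H*(-3 + 14) + 583/(-1283 + j(-27, -10)) = 9*(-3 + 14)/4 + 583/(-1283 + 1/12) = (9/4)*11 + 583/(-15395/12) = 99/4 - 12/15395*583 = 99/4 - 6996/15395 = 1496121/61580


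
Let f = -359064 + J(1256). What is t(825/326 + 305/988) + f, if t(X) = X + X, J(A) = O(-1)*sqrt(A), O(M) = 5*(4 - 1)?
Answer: -28912094143/80522 + 30*sqrt(314) ≈ -3.5853e+5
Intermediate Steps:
O(M) = 15 (O(M) = 5*3 = 15)
J(A) = 15*sqrt(A)
t(X) = 2*X
f = -359064 + 30*sqrt(314) (f = -359064 + 15*sqrt(1256) = -359064 + 15*(2*sqrt(314)) = -359064 + 30*sqrt(314) ≈ -3.5853e+5)
t(825/326 + 305/988) + f = 2*(825/326 + 305/988) + (-359064 + 30*sqrt(314)) = 2*(457265/161044) + (-359064 + 30*sqrt(314)) = 457265/80522 + (-359064 + 30*sqrt(314)) = -28912094143/80522 + 30*sqrt(314)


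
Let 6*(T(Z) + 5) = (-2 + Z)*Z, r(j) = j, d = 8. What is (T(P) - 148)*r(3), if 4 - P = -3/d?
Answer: -58087/128 ≈ -453.80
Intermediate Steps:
P = 35/8 (P = 4 - (-3)/8 = 4 - 1*(-3/8) = 4 + 3/8 = 35/8 ≈ 4.3750)
T(Z) = -5 + Z*(-2 + Z)/6 (T(Z) = -5 + ((-2 + Z)*Z)/6 = -5 + (Z*(-2 + Z))/6 = -5 + Z*(-2 + Z)/6)
(T(P) - 148)*r(3) = ((-5 - ⅓*35/8 + (35/8)²/6) - 148)*3 = ((-5 - 35/24 + (⅙)*(1225/64)) - 148)*3 = ((-5 - 35/24 + 1225/384) - 148)*3 = (-1255/384 - 148)*3 = -58087/384*3 = -58087/128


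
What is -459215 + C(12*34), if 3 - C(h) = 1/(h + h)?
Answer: -374716993/816 ≈ -4.5921e+5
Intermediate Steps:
C(h) = 3 - 1/(2*h) (C(h) = 3 - 1/(h + h) = 3 - 1/(2*h))
-459215 + C(12*34) = -459215 + (3 - 1/(2*(12*34))) = -459215 + (3 - ½/408) = -459215 + (3 - ½*1/408) = -459215 + (3 - 1/816) = -459215 + 2447/816 = -374716993/816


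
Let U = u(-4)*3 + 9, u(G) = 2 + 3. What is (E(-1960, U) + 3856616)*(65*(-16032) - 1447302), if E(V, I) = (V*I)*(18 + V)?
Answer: -237009818313072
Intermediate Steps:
u(G) = 5
U = 24 (U = 5*3 + 9 = 15 + 9 = 24)
E(V, I) = I*V*(18 + V) (E(V, I) = (I*V)*(18 + V) = I*V*(18 + V))
(E(-1960, U) + 3856616)*(65*(-16032) - 1447302) = (24*(-1960)*(18 - 1960) + 3856616)*(65*(-16032) - 1447302) = (24*(-1960)*(-1942) + 3856616)*(-1042080 - 1447302) = (91351680 + 3856616)*(-2489382) = 95208296*(-2489382) = -237009818313072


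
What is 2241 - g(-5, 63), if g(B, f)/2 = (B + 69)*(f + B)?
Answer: -5183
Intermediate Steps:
g(B, f) = 2*(69 + B)*(B + f) (g(B, f) = 2*((B + 69)*(f + B)) = 2*((69 + B)*(B + f)) = 2*(69 + B)*(B + f))
2241 - g(-5, 63) = 2241 - (2*(-5)² + 138*(-5) + 138*63 + 2*(-5)*63) = 2241 - (2*25 - 690 + 8694 - 630) = 2241 - (50 - 690 + 8694 - 630) = 2241 - 1*7424 = 2241 - 7424 = -5183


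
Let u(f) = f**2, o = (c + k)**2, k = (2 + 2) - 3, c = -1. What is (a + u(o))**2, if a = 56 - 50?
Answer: 36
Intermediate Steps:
k = 1 (k = 4 - 3 = 1)
o = 0 (o = (-1 + 1)**2 = 0**2 = 0)
a = 6
(a + u(o))**2 = (6 + 0**2)**2 = (6 + 0)**2 = 6**2 = 36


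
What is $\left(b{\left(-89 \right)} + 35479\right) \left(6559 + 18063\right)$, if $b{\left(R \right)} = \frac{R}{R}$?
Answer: $873588560$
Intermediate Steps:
$b{\left(R \right)} = 1$
$\left(b{\left(-89 \right)} + 35479\right) \left(6559 + 18063\right) = \left(1 + 35479\right) \left(6559 + 18063\right) = 35480 \cdot 24622 = 873588560$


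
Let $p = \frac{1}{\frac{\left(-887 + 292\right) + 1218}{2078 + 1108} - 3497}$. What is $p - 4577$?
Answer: $- \frac{50991531749}{11140819} \approx -4577.0$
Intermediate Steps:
$p = - \frac{3186}{11140819}$ ($p = \frac{1}{\frac{-595 + 1218}{3186} - 3497} = \frac{1}{623 \cdot \frac{1}{3186} - 3497} = \frac{1}{\frac{623}{3186} - 3497} = \frac{1}{- \frac{11140819}{3186}} = - \frac{3186}{11140819} \approx -0.00028598$)
$p - 4577 = - \frac{3186}{11140819} - 4577 = - \frac{50991531749}{11140819}$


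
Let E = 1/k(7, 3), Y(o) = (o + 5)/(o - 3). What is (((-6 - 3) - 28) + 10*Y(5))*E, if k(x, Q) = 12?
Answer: 13/12 ≈ 1.0833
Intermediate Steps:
Y(o) = (5 + o)/(-3 + o)
E = 1/12 ≈ 0.083333
(((-6 - 3) - 28) + 10*Y(5))*E = (((-6 - 3) - 28) + 10*((5 + 5)/(-3 + 5)))*(1/12) = ((-9 - 28) + 10*(10/2))*(1/12) = (-37 + 10*((½)*10))*(1/12) = (-37 + 10*5)*(1/12) = (-37 + 50)*(1/12) = 13*(1/12) = 13/12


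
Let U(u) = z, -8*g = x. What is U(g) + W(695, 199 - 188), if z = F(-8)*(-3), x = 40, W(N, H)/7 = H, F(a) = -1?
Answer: 80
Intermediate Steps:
W(N, H) = 7*H
z = 3 (z = -1*(-3) = 3)
g = -5 (g = -1/8*40 = -5)
U(u) = 3
U(g) + W(695, 199 - 188) = 3 + 7*(199 - 188) = 3 + 7*11 = 3 + 77 = 80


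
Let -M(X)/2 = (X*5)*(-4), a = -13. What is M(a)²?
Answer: 270400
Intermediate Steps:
M(X) = 40*X (M(X) = -2*X*5*(-4) = -2*5*X*(-4) = -(-40)*X = 40*X)
M(a)² = (40*(-13))² = (-520)² = 270400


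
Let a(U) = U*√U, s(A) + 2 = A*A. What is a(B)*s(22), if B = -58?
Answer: -27956*I*√58 ≈ -2.1291e+5*I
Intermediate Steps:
s(A) = -2 + A² (s(A) = -2 + A*A = -2 + A²)
a(U) = U^(3/2)
a(B)*s(22) = (-58)^(3/2)*(-2 + 22²) = (-58*I*√58)*(-2 + 484) = -58*I*√58*482 = -27956*I*√58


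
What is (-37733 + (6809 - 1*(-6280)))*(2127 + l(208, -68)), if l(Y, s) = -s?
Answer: -54093580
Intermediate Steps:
(-37733 + (6809 - 1*(-6280)))*(2127 + l(208, -68)) = (-37733 + (6809 - 1*(-6280)))*(2127 - 1*(-68)) = (-37733 + (6809 + 6280))*(2127 + 68) = (-37733 + 13089)*2195 = -24644*2195 = -54093580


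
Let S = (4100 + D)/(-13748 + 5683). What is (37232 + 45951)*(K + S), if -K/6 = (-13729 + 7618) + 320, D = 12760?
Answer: 4661735530458/1613 ≈ 2.8901e+9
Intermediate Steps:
S = -3372/1613 (S = (4100 + 12760)/(-13748 + 5683) = 16860/(-8065) = 16860*(-1/8065) = -3372/1613 ≈ -2.0905)
K = 34746 (K = -6*((-13729 + 7618) + 320) = -6*(-6111 + 320) = -6*(-5791) = 34746)
(37232 + 45951)*(K + S) = (37232 + 45951)*(34746 - 3372/1613) = 83183*(56041926/1613) = 4661735530458/1613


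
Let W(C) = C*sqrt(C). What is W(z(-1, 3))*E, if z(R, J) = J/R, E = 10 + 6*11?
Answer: -228*I*sqrt(3) ≈ -394.91*I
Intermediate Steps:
E = 76 (E = 10 + 66 = 76)
W(C) = C**(3/2)
W(z(-1, 3))*E = (3/(-1))**(3/2)*76 = (3*(-1))**(3/2)*76 = (-3)**(3/2)*76 = -3*I*sqrt(3)*76 = -228*I*sqrt(3)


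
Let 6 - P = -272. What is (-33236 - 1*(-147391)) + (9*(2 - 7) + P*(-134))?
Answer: 76858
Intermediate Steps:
P = 278 (P = 6 - 1*(-272) = 6 + 272 = 278)
(-33236 - 1*(-147391)) + (9*(2 - 7) + P*(-134)) = (-33236 - 1*(-147391)) + (9*(2 - 7) + 278*(-134)) = (-33236 + 147391) + (9*(-5) - 37252) = 114155 + (-45 - 37252) = 114155 - 37297 = 76858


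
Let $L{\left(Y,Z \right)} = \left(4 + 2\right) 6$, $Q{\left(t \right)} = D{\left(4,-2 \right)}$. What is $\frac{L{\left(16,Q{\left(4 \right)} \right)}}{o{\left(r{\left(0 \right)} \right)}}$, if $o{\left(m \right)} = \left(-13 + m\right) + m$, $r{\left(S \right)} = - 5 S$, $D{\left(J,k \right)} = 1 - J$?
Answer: $- \frac{36}{13} \approx -2.7692$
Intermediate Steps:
$Q{\left(t \right)} = -3$ ($Q{\left(t \right)} = 1 - 4 = -3$)
$o{\left(m \right)} = -13 + 2 m$
$L{\left(Y,Z \right)} = 36$ ($L{\left(Y,Z \right)} = 6 \cdot 6 = 36$)
$\frac{L{\left(16,Q{\left(4 \right)} \right)}}{o{\left(r{\left(0 \right)} \right)}} = \frac{36}{-13 + 2 \left(\left(-5\right) 0\right)} = \frac{36}{-13 + 2 \cdot 0} = \frac{36}{-13 + 0} = \frac{36}{-13} = 36 \left(- \frac{1}{13}\right) = - \frac{36}{13}$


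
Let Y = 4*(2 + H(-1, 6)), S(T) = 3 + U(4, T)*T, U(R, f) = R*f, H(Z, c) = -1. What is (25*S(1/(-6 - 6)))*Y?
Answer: 2725/9 ≈ 302.78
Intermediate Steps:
S(T) = 3 + 4*T**2 (S(T) = 3 + (4*T)*T = 3 + 4*T**2)
Y = 4 (Y = 4*(2 - 1) = 4*1 = 4)
(25*S(1/(-6 - 6)))*Y = (25*(3 + 4*(1/(-6 - 6))**2))*4 = (25*(3 + 4*(1/(-12))**2))*4 = (25*(3 + 4*(-1/12)**2))*4 = (25*(3 + 4*(1/144)))*4 = (25*(3 + 1/36))*4 = (25*(109/36))*4 = (2725/36)*4 = 2725/9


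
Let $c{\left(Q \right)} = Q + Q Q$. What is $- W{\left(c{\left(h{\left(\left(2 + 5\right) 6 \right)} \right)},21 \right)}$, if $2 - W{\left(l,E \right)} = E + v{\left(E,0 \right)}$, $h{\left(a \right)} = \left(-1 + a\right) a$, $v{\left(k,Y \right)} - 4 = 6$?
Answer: $29$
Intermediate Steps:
$v{\left(k,Y \right)} = 10$ ($v{\left(k,Y \right)} = 4 + 6 = 10$)
$h{\left(a \right)} = a \left(-1 + a\right)$
$c{\left(Q \right)} = Q + Q^{2}$
$W{\left(l,E \right)} = -8 - E$ ($W{\left(l,E \right)} = 2 - \left(E + 10\right) = 2 - \left(10 + E\right) = -8 - E$)
$- W{\left(c{\left(h{\left(\left(2 + 5\right) 6 \right)} \right)},21 \right)} = - (-8 - 21) = \left(-1\right) \left(-29\right) = 29$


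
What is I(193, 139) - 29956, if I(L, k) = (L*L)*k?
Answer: 5147655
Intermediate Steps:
I(L, k) = k*L² (I(L, k) = L²*k = k*L²)
I(193, 139) - 29956 = 139*193² - 29956 = 139*37249 - 29956 = 5177611 - 29956 = 5147655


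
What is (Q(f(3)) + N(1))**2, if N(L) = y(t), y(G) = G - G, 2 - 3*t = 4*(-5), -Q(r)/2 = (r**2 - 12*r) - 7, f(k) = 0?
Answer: 196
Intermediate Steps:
Q(r) = 14 - 2*r**2 + 24*r (Q(r) = -2*((r**2 - 12*r) - 7) = -2*(-7 + r**2 - 12*r) = 14 - 2*r**2 + 24*r)
t = 22/3 (t = 2/3 - 4*(-5)/3 = 2/3 - 1/3*(-20) = 2/3 + 20/3 = 22/3 ≈ 7.3333)
y(G) = 0
N(L) = 0
(Q(f(3)) + N(1))**2 = ((14 - 2*0**2 + 24*0) + 0)**2 = ((14 - 2*0 + 0) + 0)**2 = ((14 + 0 + 0) + 0)**2 = (14 + 0)**2 = 14**2 = 196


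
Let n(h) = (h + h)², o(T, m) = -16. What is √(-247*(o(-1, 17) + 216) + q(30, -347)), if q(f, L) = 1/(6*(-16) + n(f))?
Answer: I*√37908374181/876 ≈ 222.26*I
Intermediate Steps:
n(h) = 4*h² (n(h) = (2*h)² = 4*h²)
q(f, L) = 1/(-96 + 4*f²) (q(f, L) = 1/(6*(-16) + 4*f²) = 1/(-96 + 4*f²))
√(-247*(o(-1, 17) + 216) + q(30, -347)) = √(-247*(-16 + 216) + 1/(4*(-24 + 30²))) = √(-247*200 + 1/(4*(-24 + 900))) = √(-49400 + (¼)/876) = √(-49400 + (¼)*(1/876)) = √(-49400 + 1/3504) = √(-173097599/3504) = I*√37908374181/876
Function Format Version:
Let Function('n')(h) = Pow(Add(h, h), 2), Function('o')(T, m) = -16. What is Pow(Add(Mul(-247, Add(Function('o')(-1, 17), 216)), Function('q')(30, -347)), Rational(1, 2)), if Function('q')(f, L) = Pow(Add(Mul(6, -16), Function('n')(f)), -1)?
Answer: Mul(Rational(1, 876), I, Pow(37908374181, Rational(1, 2))) ≈ Mul(222.26, I)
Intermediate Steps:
Function('n')(h) = Mul(4, Pow(h, 2)) (Function('n')(h) = Pow(Mul(2, h), 2) = Mul(4, Pow(h, 2)))
Function('q')(f, L) = Pow(Add(-96, Mul(4, Pow(f, 2))), -1) (Function('q')(f, L) = Pow(Add(Mul(6, -16), Mul(4, Pow(f, 2))), -1) = Pow(Add(-96, Mul(4, Pow(f, 2))), -1))
Pow(Add(Mul(-247, Add(Function('o')(-1, 17), 216)), Function('q')(30, -347)), Rational(1, 2)) = Pow(Add(Mul(-247, Add(-16, 216)), Mul(Rational(1, 4), Pow(Add(-24, Pow(30, 2)), -1))), Rational(1, 2)) = Pow(Add(Mul(-247, 200), Mul(Rational(1, 4), Pow(Add(-24, 900), -1))), Rational(1, 2)) = Pow(Add(-49400, Mul(Rational(1, 4), Pow(876, -1))), Rational(1, 2)) = Pow(Add(-49400, Mul(Rational(1, 4), Rational(1, 876))), Rational(1, 2)) = Pow(Add(-49400, Rational(1, 3504)), Rational(1, 2)) = Pow(Rational(-173097599, 3504), Rational(1, 2)) = Mul(Rational(1, 876), I, Pow(37908374181, Rational(1, 2)))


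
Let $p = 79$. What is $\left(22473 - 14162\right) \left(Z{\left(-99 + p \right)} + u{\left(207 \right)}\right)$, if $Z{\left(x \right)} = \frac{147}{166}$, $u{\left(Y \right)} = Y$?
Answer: $\frac{286804299}{166} \approx 1.7277 \cdot 10^{6}$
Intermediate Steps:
$Z{\left(x \right)} = \frac{147}{166}$ ($Z{\left(x \right)} = 147 \cdot \frac{1}{166} = \frac{147}{166}$)
$\left(22473 - 14162\right) \left(Z{\left(-99 + p \right)} + u{\left(207 \right)}\right) = \left(22473 - 14162\right) \left(\frac{147}{166} + 207\right) = 8311 \cdot \frac{34509}{166} = \frac{286804299}{166}$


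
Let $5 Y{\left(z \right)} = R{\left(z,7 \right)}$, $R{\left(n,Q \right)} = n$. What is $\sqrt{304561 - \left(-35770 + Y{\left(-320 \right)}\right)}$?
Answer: $\sqrt{340395} \approx 583.43$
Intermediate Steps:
$Y{\left(z \right)} = \frac{z}{5}$
$\sqrt{304561 - \left(-35770 + Y{\left(-320 \right)}\right)} = \sqrt{304561 + \left(35770 - \frac{1}{5} \left(-320\right)\right)} = \sqrt{304561 + \left(35770 - -64\right)} = \sqrt{304561 + \left(35770 + 64\right)} = \sqrt{304561 + 35834} = \sqrt{340395}$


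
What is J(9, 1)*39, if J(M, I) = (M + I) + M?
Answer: 741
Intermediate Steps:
J(M, I) = I + 2*M (J(M, I) = (I + M) + M = I + 2*M)
J(9, 1)*39 = (1 + 2*9)*39 = (1 + 18)*39 = 19*39 = 741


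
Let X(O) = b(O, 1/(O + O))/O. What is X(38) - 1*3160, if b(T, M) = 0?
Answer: -3160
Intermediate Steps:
X(O) = 0 (X(O) = 0/O = 0)
X(38) - 1*3160 = 0 - 1*3160 = 0 - 3160 = -3160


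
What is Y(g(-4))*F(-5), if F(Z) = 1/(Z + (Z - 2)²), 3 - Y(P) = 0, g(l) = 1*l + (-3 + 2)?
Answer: 3/44 ≈ 0.068182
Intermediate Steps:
g(l) = -1 + l (g(l) = l - 1 = -1 + l)
Y(P) = 3 (Y(P) = 3 - 1*0 = 3 + 0 = 3)
F(Z) = 1/(Z + (-2 + Z)²)
Y(g(-4))*F(-5) = 3/(-5 + (-2 - 5)²) = 3/(-5 + (-7)²) = 3/(-5 + 49) = 3/44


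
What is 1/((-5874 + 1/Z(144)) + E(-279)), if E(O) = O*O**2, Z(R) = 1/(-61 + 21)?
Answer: -1/21723553 ≈ -4.6033e-8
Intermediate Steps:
Z(R) = -1/40 (Z(R) = 1/(-40) = -1/40)
E(O) = O**3
1/((-5874 + 1/Z(144)) + E(-279)) = 1/((-5874 + 1/(-1/40)) + (-279)**3) = 1/((-5874 - 40) - 21717639) = 1/(-5914 - 21717639) = 1/(-21723553) = -1/21723553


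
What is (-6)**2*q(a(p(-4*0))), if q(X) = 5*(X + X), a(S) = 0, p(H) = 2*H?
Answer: 0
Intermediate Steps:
q(X) = 10*X (q(X) = 5*(2*X) = 10*X)
(-6)**2*q(a(p(-4*0))) = (-6)**2*(10*0) = 36*0 = 0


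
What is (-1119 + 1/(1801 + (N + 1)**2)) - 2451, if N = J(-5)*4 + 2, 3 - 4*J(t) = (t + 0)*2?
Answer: -7343489/2057 ≈ -3570.0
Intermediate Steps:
J(t) = 3/4 - t/2 (J(t) = 3/4 - (t + 0)*2/4 = 3/4 - t*2/4 = 3/4 - t/2)
N = 15 (N = (3/4 - 1/2*(-5))*4 + 2 = (3/4 + 5/2)*4 + 2 = (13/4)*4 + 2 = 13 + 2 = 15)
(-1119 + 1/(1801 + (N + 1)**2)) - 2451 = (-1119 + 1/(1801 + (15 + 1)**2)) - 2451 = (-1119 + 1/(1801 + 16**2)) - 2451 = (-1119 + 1/(1801 + 256)) - 2451 = (-1119 + 1/2057) - 2451 = -2301782/2057 - 2451 = -7343489/2057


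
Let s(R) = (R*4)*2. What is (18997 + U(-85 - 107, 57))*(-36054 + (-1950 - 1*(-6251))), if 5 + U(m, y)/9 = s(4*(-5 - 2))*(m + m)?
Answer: -25183177288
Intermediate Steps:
s(R) = 8*R (s(R) = (4*R)*2 = 8*R)
U(m, y) = -45 - 4032*m (U(m, y) = -45 + 9*((8*(4*(-5 - 2)))*(m + m)) = -45 + 9*((8*(4*(-7)))*(2*m)) = -45 + 9*((8*(-28))*(2*m)) = -45 + 9*(-448*m) = -45 - 4032*m)
(18997 + U(-85 - 107, 57))*(-36054 + (-1950 - 1*(-6251))) = (18997 + (-45 - 4032*(-85 - 107)))*(-36054 + (-1950 - 1*(-6251))) = (18997 + (-45 - 4032*(-192)))*(-36054 + (-1950 + 6251)) = (18997 + (-45 + 774144))*(-36054 + 4301) = (18997 + 774099)*(-31753) = 793096*(-31753) = -25183177288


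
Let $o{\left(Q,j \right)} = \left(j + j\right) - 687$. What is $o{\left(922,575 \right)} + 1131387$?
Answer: $1131850$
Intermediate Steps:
$o{\left(Q,j \right)} = -687 + 2 j$ ($o{\left(Q,j \right)} = 2 j - 687 = -687 + 2 j$)
$o{\left(922,575 \right)} + 1131387 = \left(-687 + 2 \cdot 575\right) + 1131387 = \left(-687 + 1150\right) + 1131387 = 463 + 1131387 = 1131850$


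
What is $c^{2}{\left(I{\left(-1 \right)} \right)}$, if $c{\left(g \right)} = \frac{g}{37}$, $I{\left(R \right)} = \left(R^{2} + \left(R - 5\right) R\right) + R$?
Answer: $\frac{36}{1369} \approx 0.026297$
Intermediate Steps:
$I{\left(R \right)} = R + R^{2} + R \left(-5 + R\right)$ ($I{\left(R \right)} = \left(R^{2} + \left(R - 5\right) R\right) + R = \left(R^{2} + \left(-5 + R\right) R\right) + R = \left(R^{2} + R \left(-5 + R\right)\right) + R = R + R^{2} + R \left(-5 + R\right)$)
$c{\left(g \right)} = \frac{g}{37}$ ($c{\left(g \right)} = g \frac{1}{37} = \frac{g}{37}$)
$c^{2}{\left(I{\left(-1 \right)} \right)} = \left(\frac{2 \left(-1\right) \left(-2 - 1\right)}{37}\right)^{2} = \left(\frac{2 \left(-1\right) \left(-3\right)}{37}\right)^{2} = \left(\frac{1}{37} \cdot 6\right)^{2} = \left(\frac{6}{37}\right)^{2} = \frac{36}{1369}$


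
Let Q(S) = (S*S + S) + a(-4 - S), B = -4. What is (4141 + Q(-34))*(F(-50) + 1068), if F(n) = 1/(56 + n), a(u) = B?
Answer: 11234977/2 ≈ 5.6175e+6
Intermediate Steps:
a(u) = -4
Q(S) = -4 + S + S² (Q(S) = (S*S + S) - 4 = (S² + S) - 4 = (S + S²) - 4 = -4 + S + S²)
(4141 + Q(-34))*(F(-50) + 1068) = (4141 + (-4 - 34 + (-34)²))*(1/(56 - 50) + 1068) = (4141 + (-4 - 34 + 1156))*(1/6 + 1068) = (4141 + 1118)*(⅙ + 1068) = 5259*(6409/6) = 11234977/2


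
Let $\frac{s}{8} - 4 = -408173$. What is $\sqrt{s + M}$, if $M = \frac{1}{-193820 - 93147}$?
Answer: $\frac{i \sqrt{268901930146671295}}{286967} \approx 1807.0 i$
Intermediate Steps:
$s = -3265352$ ($s = 32 + 8 \left(-408173\right) = 32 - 3265384 = -3265352$)
$M = - \frac{1}{286967}$ ($M = \frac{1}{-193820 - 93147} = \frac{1}{-286967} = - \frac{1}{286967} \approx -3.4847 \cdot 10^{-6}$)
$\sqrt{s + M} = \sqrt{-3265352 - \frac{1}{286967}} = \sqrt{- \frac{937048267385}{286967}} = \frac{i \sqrt{268901930146671295}}{286967}$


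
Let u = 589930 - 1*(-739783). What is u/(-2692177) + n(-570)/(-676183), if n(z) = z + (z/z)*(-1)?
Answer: -897592092412/1820404320391 ≈ -0.49307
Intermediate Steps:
u = 1329713 (u = 589930 + 739783 = 1329713)
n(z) = -1 + z (n(z) = z + 1*(-1) = z - 1 = -1 + z)
u/(-2692177) + n(-570)/(-676183) = 1329713/(-2692177) + (-1 - 570)/(-676183) = 1329713*(-1/2692177) - 571*(-1/676183) = -1329713/2692177 + 571/676183 = -897592092412/1820404320391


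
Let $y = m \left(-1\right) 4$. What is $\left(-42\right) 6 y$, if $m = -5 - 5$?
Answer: $-10080$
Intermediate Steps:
$m = -10$
$y = 40$ ($y = \left(-10\right) \left(-1\right) 4 = 10 \cdot 4 = 40$)
$\left(-42\right) 6 y = \left(-42\right) 6 \cdot 40 = \left(-252\right) 40 = -10080$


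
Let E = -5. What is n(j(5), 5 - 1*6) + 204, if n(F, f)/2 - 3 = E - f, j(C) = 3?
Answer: 202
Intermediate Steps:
n(F, f) = -4 - 2*f (n(F, f) = 6 + 2*(-5 - f) = 6 + (-10 - 2*f) = -4 - 2*f)
n(j(5), 5 - 1*6) + 204 = (-4 - 2*(5 - 1*6)) + 204 = (-4 - 2*(5 - 6)) + 204 = (-4 - 2*(-1)) + 204 = (-4 + 2) + 204 = -2 + 204 = 202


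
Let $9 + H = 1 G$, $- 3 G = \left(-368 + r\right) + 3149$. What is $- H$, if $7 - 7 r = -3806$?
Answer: $\frac{7823}{7} \approx 1117.6$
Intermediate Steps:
$r = \frac{3813}{7}$ ($r = 1 - - \frac{3806}{7} = 1 + \frac{3806}{7} = \frac{3813}{7} \approx 544.71$)
$G = - \frac{7760}{7}$ ($G = - \frac{\left(-368 + \frac{3813}{7}\right) + 3149}{3} = - \frac{\frac{1237}{7} + 3149}{3} = \left(- \frac{1}{3}\right) \frac{23280}{7} = - \frac{7760}{7} \approx -1108.6$)
$H = - \frac{7823}{7}$ ($H = -9 + 1 \left(- \frac{7760}{7}\right) = -9 - \frac{7760}{7} = - \frac{7823}{7} \approx -1117.6$)
$- H = \left(-1\right) \left(- \frac{7823}{7}\right) = \frac{7823}{7}$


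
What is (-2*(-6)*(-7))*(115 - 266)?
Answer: 12684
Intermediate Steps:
(-2*(-6)*(-7))*(115 - 266) = (12*(-7))*(-151) = -84*(-151) = 12684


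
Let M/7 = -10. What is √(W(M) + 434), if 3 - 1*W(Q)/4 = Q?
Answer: 11*√6 ≈ 26.944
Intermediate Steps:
M = -70 (M = 7*(-10) = -70)
W(Q) = 12 - 4*Q
√(W(M) + 434) = √((12 - 4*(-70)) + 434) = √((12 + 280) + 434) = √(292 + 434) = √726 = 11*√6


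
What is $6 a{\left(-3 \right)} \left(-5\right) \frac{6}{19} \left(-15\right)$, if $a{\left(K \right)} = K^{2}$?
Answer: $\frac{24300}{19} \approx 1278.9$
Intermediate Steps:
$6 a{\left(-3 \right)} \left(-5\right) \frac{6}{19} \left(-15\right) = 6 \left(-3\right)^{2} \left(-5\right) \frac{6}{19} \left(-15\right) = 6 \cdot 9 \left(-5\right) 6 \cdot \frac{1}{19} \left(-15\right) = 54 \left(-5\right) \frac{6}{19} \left(-15\right) = \left(-270\right) \frac{6}{19} \left(-15\right) = \left(- \frac{1620}{19}\right) \left(-15\right) = \frac{24300}{19}$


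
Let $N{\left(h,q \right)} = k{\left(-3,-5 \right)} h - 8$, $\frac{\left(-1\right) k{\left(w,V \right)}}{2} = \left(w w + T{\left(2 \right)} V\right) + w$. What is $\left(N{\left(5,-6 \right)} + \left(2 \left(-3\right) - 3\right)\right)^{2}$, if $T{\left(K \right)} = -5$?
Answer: $106929$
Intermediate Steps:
$k{\left(w,V \right)} = - 2 w - 2 w^{2} + 10 V$ ($k{\left(w,V \right)} = - 2 \left(\left(w w - 5 V\right) + w\right) = - 2 \left(\left(w^{2} - 5 V\right) + w\right) = - 2 \left(w + w^{2} - 5 V\right) = - 2 w - 2 w^{2} + 10 V$)
$N{\left(h,q \right)} = -8 - 62 h$ ($N{\left(h,q \right)} = \left(\left(-2\right) \left(-3\right) - 2 \left(-3\right)^{2} + 10 \left(-5\right)\right) h - 8 = \left(6 - 18 - 50\right) h - 8 = - 62 h - 8 = -8 - 62 h$)
$\left(N{\left(5,-6 \right)} + \left(2 \left(-3\right) - 3\right)\right)^{2} = \left(\left(-8 - 310\right) + \left(2 \left(-3\right) - 3\right)\right)^{2} = \left(\left(-8 - 310\right) - 9\right)^{2} = \left(-318 - 9\right)^{2} = \left(-327\right)^{2} = 106929$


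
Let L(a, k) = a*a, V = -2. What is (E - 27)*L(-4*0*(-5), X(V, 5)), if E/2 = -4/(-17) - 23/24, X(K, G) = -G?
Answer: 0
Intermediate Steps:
L(a, k) = a**2
E = -295/204 (E = 2*(-4/(-17) - 23/24) = 2*(-4*(-1/17) - 23*1/24) = 2*(4/17 - 23/24) = 2*(-295/408) = -295/204 ≈ -1.4461)
(E - 27)*L(-4*0*(-5), X(V, 5)) = (-295/204 - 27)*(-4*0*(-5))**2 = -5803*(0*(-5))**2/204 = -5803/204*0**2 = -5803/204*0 = 0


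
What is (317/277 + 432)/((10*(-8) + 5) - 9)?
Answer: -119981/23268 ≈ -5.1565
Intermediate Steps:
(317/277 + 432)/((10*(-8) + 5) - 9) = (317*(1/277) + 432)/((-80 + 5) - 9) = (317/277 + 432)/(-75 - 9) = (119981/277)/(-84) = (119981/277)*(-1/84) = -119981/23268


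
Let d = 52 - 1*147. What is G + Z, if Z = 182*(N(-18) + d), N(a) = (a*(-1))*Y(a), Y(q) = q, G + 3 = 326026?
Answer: 249765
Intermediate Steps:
G = 326023 (G = -3 + 326026 = 326023)
N(a) = -a**2 (N(a) = (a*(-1))*a = (-a)*a = -a**2)
d = -95 (d = 52 - 147 = -95)
Z = -76258 (Z = 182*(-1*(-18)**2 - 95) = 182*(-1*324 - 95) = 182*(-324 - 95) = 182*(-419) = -76258)
G + Z = 326023 - 76258 = 249765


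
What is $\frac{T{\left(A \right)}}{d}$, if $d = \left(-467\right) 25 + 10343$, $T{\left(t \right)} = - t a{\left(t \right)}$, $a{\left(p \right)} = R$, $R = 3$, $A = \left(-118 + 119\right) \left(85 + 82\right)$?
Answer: $\frac{167}{444} \approx 0.37613$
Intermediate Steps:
$A = 167$ ($A = 1 \cdot 167 = 167$)
$a{\left(p \right)} = 3$
$T{\left(t \right)} = - 3 t$ ($T{\left(t \right)} = - t 3 = - 3 t$)
$d = -1332$ ($d = -11675 + 10343 = -1332$)
$\frac{T{\left(A \right)}}{d} = \frac{\left(-3\right) 167}{-1332} = \left(-501\right) \left(- \frac{1}{1332}\right) = \frac{167}{444}$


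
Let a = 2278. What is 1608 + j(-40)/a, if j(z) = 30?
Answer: 1831527/1139 ≈ 1608.0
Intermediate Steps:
1608 + j(-40)/a = 1608 + 30/2278 = 1608 + 30*(1/2278) = 1608 + 15/1139 = 1831527/1139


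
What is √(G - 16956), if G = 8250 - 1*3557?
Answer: I*√12263 ≈ 110.74*I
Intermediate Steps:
G = 4693 (G = 8250 - 3557 = 4693)
√(G - 16956) = √(4693 - 16956) = √(-12263) = I*√12263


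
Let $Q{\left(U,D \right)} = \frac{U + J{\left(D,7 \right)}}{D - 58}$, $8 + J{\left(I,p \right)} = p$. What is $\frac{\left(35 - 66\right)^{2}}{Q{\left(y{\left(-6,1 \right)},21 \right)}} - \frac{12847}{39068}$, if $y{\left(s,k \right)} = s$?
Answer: $\frac{1389050947}{273476} \approx 5079.2$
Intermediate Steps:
$J{\left(I,p \right)} = -8 + p$
$Q{\left(U,D \right)} = \frac{-1 + U}{-58 + D}$ ($Q{\left(U,D \right)} = \frac{U + \left(-8 + 7\right)}{D - 58} = \frac{U - 1}{-58 + D} = \frac{-1 + U}{-58 + D}$)
$\frac{\left(35 - 66\right)^{2}}{Q{\left(y{\left(-6,1 \right)},21 \right)}} - \frac{12847}{39068} = \frac{\left(35 - 66\right)^{2}}{\frac{1}{-58 + 21} \left(-1 - 6\right)} - \frac{12847}{39068} = \frac{\left(-31\right)^{2}}{\frac{1}{-37} \left(-7\right)} - \frac{12847}{39068} = \frac{961}{\left(- \frac{1}{37}\right) \left(-7\right)} - \frac{12847}{39068} = \frac{961}{\frac{7}{37}} - \frac{12847}{39068} = 961 \cdot \frac{37}{7} - \frac{12847}{39068} = \frac{35557}{7} - \frac{12847}{39068} = \frac{1389050947}{273476}$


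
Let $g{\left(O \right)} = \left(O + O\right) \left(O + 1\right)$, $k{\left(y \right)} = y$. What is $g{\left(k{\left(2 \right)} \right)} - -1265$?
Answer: $1277$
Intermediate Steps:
$g{\left(O \right)} = 2 O \left(1 + O\right)$
$g{\left(k{\left(2 \right)} \right)} - -1265 = 2 \cdot 2 \left(1 + 2\right) - -1265 = 2 \cdot 2 \cdot 3 + 1265 = 12 + 1265 = 1277$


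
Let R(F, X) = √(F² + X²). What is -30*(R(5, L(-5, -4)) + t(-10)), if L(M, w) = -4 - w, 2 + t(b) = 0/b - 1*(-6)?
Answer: -270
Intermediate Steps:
t(b) = 4 (t(b) = -2 + (0/b - 1*(-6)) = -2 + (0 + 6) = -2 + 6 = 4)
-30*(R(5, L(-5, -4)) + t(-10)) = -30*(√(5² + (-4 - 1*(-4))²) + 4) = -30*(√(25 + (-4 + 4)²) + 4) = -30*(√(25 + 0²) + 4) = -30*(√(25 + 0) + 4) = -30*(√25 + 4) = -30*(5 + 4) = -30*9 = -270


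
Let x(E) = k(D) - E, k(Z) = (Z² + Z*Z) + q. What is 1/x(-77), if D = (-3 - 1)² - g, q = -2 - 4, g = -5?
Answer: 1/953 ≈ 0.0010493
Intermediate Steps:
q = -6
D = 21 (D = (-3 - 1)² - 1*(-5) = (-4)² + 5 = 16 + 5 = 21)
k(Z) = -6 + 2*Z² (k(Z) = (Z² + Z*Z) - 6 = (Z² + Z²) - 6 = 2*Z² - 6 = -6 + 2*Z²)
x(E) = 876 - E (x(E) = (-6 + 2*21²) - E = (-6 + 2*441) - E = (-6 + 882) - E = 876 - E)
1/x(-77) = 1/(876 - 1*(-77)) = 1/(876 + 77) = 1/953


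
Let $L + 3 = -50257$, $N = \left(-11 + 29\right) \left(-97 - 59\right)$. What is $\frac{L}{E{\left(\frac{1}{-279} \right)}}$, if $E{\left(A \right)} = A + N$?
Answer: $\frac{2003220}{111919} \approx 17.899$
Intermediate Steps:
$N = -2808$ ($N = 18 \left(-156\right) = -2808$)
$E{\left(A \right)} = -2808 + A$ ($E{\left(A \right)} = A - 2808 = -2808 + A$)
$L = -50260$ ($L = -3 - 50257 = -50260$)
$\frac{L}{E{\left(\frac{1}{-279} \right)}} = - \frac{50260}{-2808 + \frac{1}{-279}} = - \frac{50260}{-2808 - \frac{1}{279}} = - \frac{50260}{- \frac{783433}{279}} = \left(-50260\right) \left(- \frac{279}{783433}\right) = \frac{2003220}{111919}$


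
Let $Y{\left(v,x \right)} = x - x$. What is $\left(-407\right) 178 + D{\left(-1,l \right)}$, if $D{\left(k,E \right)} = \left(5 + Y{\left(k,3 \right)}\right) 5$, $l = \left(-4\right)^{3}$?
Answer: $-72421$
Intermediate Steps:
$Y{\left(v,x \right)} = 0$
$l = -64$
$D{\left(k,E \right)} = 25$ ($D{\left(k,E \right)} = \left(5 + 0\right) 5 = 5 \cdot 5 = 25$)
$\left(-407\right) 178 + D{\left(-1,l \right)} = \left(-407\right) 178 + 25 = -72446 + 25 = -72421$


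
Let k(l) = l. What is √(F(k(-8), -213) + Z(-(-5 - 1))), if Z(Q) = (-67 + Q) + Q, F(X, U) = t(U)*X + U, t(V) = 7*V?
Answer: 2*√2915 ≈ 107.98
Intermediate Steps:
F(X, U) = U + 7*U*X (F(X, U) = (7*U)*X + U = 7*U*X + U = U + 7*U*X)
Z(Q) = -67 + 2*Q
√(F(k(-8), -213) + Z(-(-5 - 1))) = √(-213*(1 + 7*(-8)) + (-67 + 2*(-(-5 - 1)))) = √(-213*(1 - 56) + (-67 + 2*(-1*(-6)))) = √(-213*(-55) + (-67 + 2*6)) = √(11715 + (-67 + 12)) = √(11715 - 55) = √11660 = 2*√2915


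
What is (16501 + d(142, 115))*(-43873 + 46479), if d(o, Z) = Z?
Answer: 43301296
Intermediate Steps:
(16501 + d(142, 115))*(-43873 + 46479) = (16501 + 115)*(-43873 + 46479) = 16616*2606 = 43301296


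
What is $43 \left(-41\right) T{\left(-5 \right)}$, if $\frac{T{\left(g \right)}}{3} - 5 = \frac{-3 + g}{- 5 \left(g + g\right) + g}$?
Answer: $- \frac{382571}{15} \approx -25505.0$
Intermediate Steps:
$T{\left(g \right)} = 15 - \frac{-3 + g}{3 g}$ ($T{\left(g \right)} = 15 + 3 \frac{-3 + g}{- 5 \left(g + g\right) + g} = 15 + 3 \frac{-3 + g}{- 5 \cdot 2 g + g} = 15 + 3 \frac{-3 + g}{- 10 g + g} = 15 + 3 \frac{-3 + g}{\left(-9\right) g} = 15 + 3 \left(-3 + g\right) \left(- \frac{1}{9 g}\right) = 15 + 3 \left(- \frac{-3 + g}{9 g}\right) = 15 - \frac{-3 + g}{3 g}$)
$43 \left(-41\right) T{\left(-5 \right)} = 43 \left(-41\right) \left(\frac{44}{3} + \frac{1}{-5}\right) = - 1763 \left(\frac{44}{3} - \frac{1}{5}\right) = \left(-1763\right) \frac{217}{15} = - \frac{382571}{15}$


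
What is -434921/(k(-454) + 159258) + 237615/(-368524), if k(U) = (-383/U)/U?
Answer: -40835890687725239/12097029354249580 ≈ -3.3757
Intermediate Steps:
k(U) = -383/U²
-434921/(k(-454) + 159258) + 237615/(-368524) = -434921/(-383/(-454)² + 159258) + 237615/(-368524) = -434921/(-383*1/206116 + 159258) + 237615*(-1/368524) = -434921/(-383/206116 + 159258) - 237615/368524 = -434921/32825621545/206116 - 237615/368524 = -434921*206116/32825621545 - 237615/368524 = -89644176836/32825621545 - 237615/368524 = -40835890687725239/12097029354249580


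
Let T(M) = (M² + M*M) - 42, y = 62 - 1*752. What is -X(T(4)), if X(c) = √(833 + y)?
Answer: -√143 ≈ -11.958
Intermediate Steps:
y = -690 (y = 62 - 752 = -690)
T(M) = -42 + 2*M² (T(M) = (M² + M²) - 42 = 2*M² - 42 = -42 + 2*M²)
X(c) = √143 (X(c) = √(833 - 690) = √143)
-X(T(4)) = -√143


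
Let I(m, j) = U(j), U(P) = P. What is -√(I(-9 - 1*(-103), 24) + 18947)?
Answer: -√18971 ≈ -137.74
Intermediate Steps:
I(m, j) = j
-√(I(-9 - 1*(-103), 24) + 18947) = -√(24 + 18947) = -√18971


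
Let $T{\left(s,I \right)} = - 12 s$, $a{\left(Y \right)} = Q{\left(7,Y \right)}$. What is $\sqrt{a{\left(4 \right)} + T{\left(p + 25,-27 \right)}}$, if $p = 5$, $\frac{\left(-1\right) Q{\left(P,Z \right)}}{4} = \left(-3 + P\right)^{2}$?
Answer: $2 i \sqrt{106} \approx 20.591 i$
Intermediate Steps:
$Q{\left(P,Z \right)} = - 4 \left(-3 + P\right)^{2}$
$a{\left(Y \right)} = -64$ ($a{\left(Y \right)} = - 4 \left(-3 + 7\right)^{2} = - 4 \cdot 4^{2} = \left(-4\right) 16 = -64$)
$\sqrt{a{\left(4 \right)} + T{\left(p + 25,-27 \right)}} = \sqrt{-64 - 12 \left(5 + 25\right)} = \sqrt{-64 - 360} = \sqrt{-424} = 2 i \sqrt{106}$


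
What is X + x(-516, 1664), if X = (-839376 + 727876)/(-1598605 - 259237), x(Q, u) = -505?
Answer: -469049355/928921 ≈ -504.94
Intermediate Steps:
X = 55750/928921 (X = -111500/(-1857842) = -111500*(-1/1857842) = 55750/928921 ≈ 0.060016)
X + x(-516, 1664) = 55750/928921 - 505 = -469049355/928921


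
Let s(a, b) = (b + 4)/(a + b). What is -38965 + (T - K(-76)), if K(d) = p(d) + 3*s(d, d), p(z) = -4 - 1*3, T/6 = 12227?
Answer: 653649/19 ≈ 34403.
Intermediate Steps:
T = 73362 (T = 6*12227 = 73362)
s(a, b) = (4 + b)/(a + b)
p(z) = -7 (p(z) = -4 - 3 = -7)
K(d) = -7 + 3*(4 + d)/(2*d) (K(d) = -7 + 3*((4 + d)/(d + d)) = -7 + 3*((4 + d)/((2*d))) = -7 + 3*((1/(2*d))*(4 + d)) = -7 + 3*((4 + d)/(2*d)) = -7 + 3*(4 + d)/(2*d))
-38965 + (T - K(-76)) = -38965 + (73362 - (-11/2 + 6/(-76))) = -38965 + (73362 - (-11/2 + 6*(-1/76))) = -38965 + (73362 - (-11/2 - 3/38)) = -38965 + (73362 - 1*(-106/19)) = -38965 + (73362 + 106/19) = -38965 + 1393984/19 = 653649/19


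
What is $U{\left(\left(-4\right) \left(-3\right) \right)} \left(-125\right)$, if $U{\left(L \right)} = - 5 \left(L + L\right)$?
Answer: $15000$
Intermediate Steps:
$U{\left(L \right)} = - 10 L$ ($U{\left(L \right)} = - 5 \cdot 2 L = - 10 L$)
$U{\left(\left(-4\right) \left(-3\right) \right)} \left(-125\right) = - 10 \left(\left(-4\right) \left(-3\right)\right) \left(-125\right) = \left(-10\right) 12 \left(-125\right) = \left(-120\right) \left(-125\right) = 15000$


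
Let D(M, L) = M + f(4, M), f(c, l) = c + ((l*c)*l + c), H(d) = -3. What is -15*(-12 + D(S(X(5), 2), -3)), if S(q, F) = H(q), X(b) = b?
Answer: -435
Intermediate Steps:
S(q, F) = -3
f(c, l) = 2*c + c*l**2 (f(c, l) = c + ((c*l)*l + c) = c + (c*l**2 + c) = c + (c + c*l**2) = 2*c + c*l**2)
D(M, L) = 8 + M + 4*M**2 (D(M, L) = M + 4*(2 + M**2) = M + (8 + 4*M**2) = 8 + M + 4*M**2)
-15*(-12 + D(S(X(5), 2), -3)) = -15*(-12 + (8 - 3 + 4*(-3)**2)) = -15*(-12 + (8 - 3 + 4*9)) = -15*(-12 + (8 - 3 + 36)) = -15*(-12 + 41) = -15*29 = -435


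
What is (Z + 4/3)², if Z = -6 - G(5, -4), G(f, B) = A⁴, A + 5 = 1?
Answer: 611524/9 ≈ 67947.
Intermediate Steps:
A = -4 (A = -5 + 1 = -4)
G(f, B) = 256 (G(f, B) = (-4)⁴ = 256)
Z = -262 (Z = -6 - 1*256 = -6 - 256 = -262)
(Z + 4/3)² = (-262 + 4/3)² = (-782/3)² = 611524/9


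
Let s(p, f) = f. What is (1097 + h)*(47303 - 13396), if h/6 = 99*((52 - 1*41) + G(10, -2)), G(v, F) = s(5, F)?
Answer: 218462801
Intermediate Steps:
G(v, F) = F
h = 5346 (h = 6*(99*((52 - 1*41) - 2)) = 6*(99*((52 - 41) - 2)) = 6*(99*(11 - 2)) = 6*(99*9) = 6*891 = 5346)
(1097 + h)*(47303 - 13396) = (1097 + 5346)*(47303 - 13396) = 6443*33907 = 218462801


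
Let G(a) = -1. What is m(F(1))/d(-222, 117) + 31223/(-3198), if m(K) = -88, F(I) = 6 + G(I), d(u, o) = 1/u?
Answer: 62444905/3198 ≈ 19526.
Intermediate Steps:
F(I) = 5 (F(I) = 6 - 1 = 5)
m(F(1))/d(-222, 117) + 31223/(-3198) = -88/(1/(-222)) + 31223/(-3198) = -88/(-1/222) + 31223*(-1/3198) = -88*(-222) - 31223/3198 = 19536 - 31223/3198 = 62444905/3198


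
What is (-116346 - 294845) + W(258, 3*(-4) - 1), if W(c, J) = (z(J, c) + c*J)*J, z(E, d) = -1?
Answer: -367576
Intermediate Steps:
W(c, J) = J*(-1 + J*c) (W(c, J) = (-1 + c*J)*J = (-1 + J*c)*J = J*(-1 + J*c))
(-116346 - 294845) + W(258, 3*(-4) - 1) = (-116346 - 294845) + (3*(-4) - 1)*(-1 + (3*(-4) - 1)*258) = -411191 + (-12 - 1)*(-1 + (-12 - 1)*258) = -411191 - 13*(-1 - 13*258) = -411191 - 13*(-1 - 3354) = -411191 - 13*(-3355) = -411191 + 43615 = -367576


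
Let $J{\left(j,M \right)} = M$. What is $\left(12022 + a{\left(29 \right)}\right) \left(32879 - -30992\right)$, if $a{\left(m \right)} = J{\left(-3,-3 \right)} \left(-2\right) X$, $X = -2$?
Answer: $767090710$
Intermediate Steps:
$a{\left(m \right)} = -12$ ($a{\left(m \right)} = \left(-3\right) \left(-2\right) \left(-2\right) = 6 \left(-2\right) = -12$)
$\left(12022 + a{\left(29 \right)}\right) \left(32879 - -30992\right) = \left(12022 - 12\right) \left(32879 - -30992\right) = 12010 \left(32879 + 30992\right) = 12010 \cdot 63871 = 767090710$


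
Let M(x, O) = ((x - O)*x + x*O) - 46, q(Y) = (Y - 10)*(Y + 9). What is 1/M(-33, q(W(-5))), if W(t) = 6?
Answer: 1/1043 ≈ 0.00095877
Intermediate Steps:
q(Y) = (-10 + Y)*(9 + Y)
M(x, O) = -46 + O*x + x*(x - O) (M(x, O) = (x*(x - O) + O*x) - 46 = (O*x + x*(x - O)) - 46 = -46 + O*x + x*(x - O))
1/M(-33, q(W(-5))) = 1/(-46 + (-33)**2) = 1/(-46 + 1089) = 1/1043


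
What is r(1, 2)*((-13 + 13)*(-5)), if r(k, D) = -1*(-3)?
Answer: 0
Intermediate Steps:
r(k, D) = 3
r(1, 2)*((-13 + 13)*(-5)) = 3*((-13 + 13)*(-5)) = 3*(0*(-5)) = 3*0 = 0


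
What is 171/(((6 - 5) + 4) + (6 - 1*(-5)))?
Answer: 171/16 ≈ 10.688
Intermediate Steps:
171/(((6 - 5) + 4) + (6 - 1*(-5))) = 171/((1 + 4) + (6 + 5)) = 171/(5 + 11) = 171/16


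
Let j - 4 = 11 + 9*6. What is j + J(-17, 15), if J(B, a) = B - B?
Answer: 69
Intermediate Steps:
J(B, a) = 0
j = 69 (j = 4 + (11 + 9*6) = 4 + (11 + 54) = 4 + 65 = 69)
j + J(-17, 15) = 69 + 0 = 69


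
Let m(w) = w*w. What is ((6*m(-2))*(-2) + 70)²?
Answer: 484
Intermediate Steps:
m(w) = w²
((6*m(-2))*(-2) + 70)² = ((6*(-2)²)*(-2) + 70)² = ((6*4)*(-2) + 70)² = (24*(-2) + 70)² = (-48 + 70)² = 22² = 484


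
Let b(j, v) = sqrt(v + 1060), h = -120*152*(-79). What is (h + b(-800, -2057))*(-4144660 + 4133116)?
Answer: -16634442240 - 11544*I*sqrt(997) ≈ -1.6634e+10 - 3.6451e+5*I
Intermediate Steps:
h = 1440960 (h = -18240*(-79) = 1440960)
b(j, v) = sqrt(1060 + v)
(h + b(-800, -2057))*(-4144660 + 4133116) = (1440960 + sqrt(1060 - 2057))*(-4144660 + 4133116) = (1440960 + sqrt(-997))*(-11544) = (1440960 + I*sqrt(997))*(-11544) = -16634442240 - 11544*I*sqrt(997)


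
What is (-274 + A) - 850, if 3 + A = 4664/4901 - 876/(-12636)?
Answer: -446992282/396981 ≈ -1126.0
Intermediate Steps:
A = -785638/396981 (A = -3 + (4664/4901 - 876/(-12636)) = -3 + (4664*(1/4901) - 876*(-1/12636)) = -3 + (4664/4901 + 73/1053) = -3 + 405305/396981 = -785638/396981 ≈ -1.9790)
(-274 + A) - 850 = (-274 - 785638/396981) - 850 = -109558432/396981 - 850 = -446992282/396981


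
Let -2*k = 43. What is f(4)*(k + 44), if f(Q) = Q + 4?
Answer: 180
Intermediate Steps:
k = -43/2 (k = -½*43 = -43/2 ≈ -21.500)
f(Q) = 4 + Q
f(4)*(k + 44) = (4 + 4)*(-43/2 + 44) = 8*(45/2) = 180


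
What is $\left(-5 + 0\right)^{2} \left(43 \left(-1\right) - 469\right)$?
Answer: $-12800$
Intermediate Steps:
$\left(-5 + 0\right)^{2} \left(43 \left(-1\right) - 469\right) = \left(-5\right)^{2} \left(-43 - 469\right) = 25 \left(-512\right) = -12800$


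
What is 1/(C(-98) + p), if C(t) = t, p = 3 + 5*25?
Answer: 1/30 ≈ 0.033333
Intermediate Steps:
p = 128 (p = 3 + 125 = 128)
1/(C(-98) + p) = 1/(-98 + 128) = 1/30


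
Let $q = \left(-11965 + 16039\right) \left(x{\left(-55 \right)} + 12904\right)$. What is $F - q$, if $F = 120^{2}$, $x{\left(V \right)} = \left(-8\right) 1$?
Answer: $-52523904$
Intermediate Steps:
$x{\left(V \right)} = -8$
$q = 52538304$ ($q = \left(-11965 + 16039\right) \left(-8 + 12904\right) = 4074 \cdot 12896 = 52538304$)
$F = 14400$
$F - q = 14400 - 52538304 = -52523904$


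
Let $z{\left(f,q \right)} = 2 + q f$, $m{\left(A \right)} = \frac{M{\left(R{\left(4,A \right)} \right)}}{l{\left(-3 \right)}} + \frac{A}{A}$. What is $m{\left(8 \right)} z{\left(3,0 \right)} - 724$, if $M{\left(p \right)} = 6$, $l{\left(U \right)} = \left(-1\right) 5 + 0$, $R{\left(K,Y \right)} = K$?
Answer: $- \frac{3622}{5} \approx -724.4$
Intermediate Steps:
$l{\left(U \right)} = -5$ ($l{\left(U \right)} = -5 + 0 = -5$)
$m{\left(A \right)} = - \frac{1}{5}$ ($m{\left(A \right)} = \frac{6}{-5} + \frac{A}{A} = 6 \left(- \frac{1}{5}\right) + 1 = - \frac{6}{5} + 1 = - \frac{1}{5}$)
$z{\left(f,q \right)} = 2 + f q$
$m{\left(8 \right)} z{\left(3,0 \right)} - 724 = - \frac{2 + 3 \cdot 0}{5} - 724 = - \frac{2 + 0}{5} - 724 = \left(- \frac{1}{5}\right) 2 - 724 = - \frac{2}{5} - 724 = - \frac{3622}{5}$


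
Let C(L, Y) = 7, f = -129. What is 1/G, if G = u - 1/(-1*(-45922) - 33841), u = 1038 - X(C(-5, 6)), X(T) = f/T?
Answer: 84567/89338988 ≈ 0.00094659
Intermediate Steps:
X(T) = -129/T
u = 7395/7 (u = 1038 - (-129)/7 = 1038 - 1*(-129/7) = 1038 + 129/7 = 7395/7 ≈ 1056.4)
G = 89338988/84567 (G = 7395/7 - 1/(-1*(-45922) - 33841) = 7395/7 - 1/(45922 - 33841) = 7395/7 - 1/12081 = 89338988/84567 ≈ 1056.4)
1/G = 1/(89338988/84567) = 84567/89338988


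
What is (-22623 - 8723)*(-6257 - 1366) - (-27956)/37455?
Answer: 8949893177846/37455 ≈ 2.3895e+8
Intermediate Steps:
(-22623 - 8723)*(-6257 - 1366) - (-27956)/37455 = -31346*(-7623) - (-27956)/37455 = 238950558 - 1*(-27956/37455) = 238950558 + 27956/37455 = 8949893177846/37455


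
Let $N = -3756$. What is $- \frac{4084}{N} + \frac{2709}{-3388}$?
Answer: $\frac{130771}{454476} \approx 0.28774$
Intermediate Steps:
$- \frac{4084}{N} + \frac{2709}{-3388} = - \frac{4084}{-3756} + \frac{2709}{-3388} = \left(-4084\right) \left(- \frac{1}{3756}\right) + 2709 \left(- \frac{1}{3388}\right) = \frac{1021}{939} - \frac{387}{484} = \frac{130771}{454476}$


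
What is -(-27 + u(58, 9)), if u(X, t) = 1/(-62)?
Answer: 1675/62 ≈ 27.016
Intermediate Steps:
u(X, t) = -1/62
-(-27 + u(58, 9)) = -(-27 - 1/62) = -1*(-1675/62) = 1675/62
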